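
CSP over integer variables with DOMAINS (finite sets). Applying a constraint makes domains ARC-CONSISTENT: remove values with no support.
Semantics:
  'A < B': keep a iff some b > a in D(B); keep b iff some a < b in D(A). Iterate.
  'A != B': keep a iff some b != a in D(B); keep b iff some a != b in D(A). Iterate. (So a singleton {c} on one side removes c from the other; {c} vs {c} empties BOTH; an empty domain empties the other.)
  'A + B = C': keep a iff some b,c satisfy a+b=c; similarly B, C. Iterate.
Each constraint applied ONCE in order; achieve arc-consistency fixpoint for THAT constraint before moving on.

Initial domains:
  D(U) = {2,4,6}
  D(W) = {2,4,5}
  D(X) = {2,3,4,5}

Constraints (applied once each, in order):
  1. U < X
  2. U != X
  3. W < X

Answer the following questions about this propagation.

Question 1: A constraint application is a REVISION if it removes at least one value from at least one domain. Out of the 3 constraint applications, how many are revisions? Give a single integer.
Answer: 2

Derivation:
Constraint 1 (U < X) on D(U)={2,4,6} D(X)={2,3,4,5}: U {2,4,6}->{2,4}; X {2,3,4,5}->{3,4,5} => REVISION
Constraint 2 (U != X) on D(U)={2,4} D(X)={3,4,5}: no change => not a revision
Constraint 3 (W < X) on D(W)={2,4,5} D(X)={3,4,5}: W {2,4,5}->{2,4} => REVISION
Total revisions = 2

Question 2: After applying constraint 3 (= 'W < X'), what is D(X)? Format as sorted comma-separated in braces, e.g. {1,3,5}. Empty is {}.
Answer: {3,4,5}

Derivation:
Constraint 1 (U < X) on D(U)={2,4,6} D(X)={2,3,4,5}: U {2,4,6}->{2,4}; X {2,3,4,5}->{3,4,5}
Constraint 2 (U != X) on D(U)={2,4} D(X)={3,4,5}: no change
Constraint 3 (W < X) on D(W)={2,4,5} D(X)={3,4,5}: W {2,4,5}->{2,4}
So after constraint 3: D(X) = {3,4,5}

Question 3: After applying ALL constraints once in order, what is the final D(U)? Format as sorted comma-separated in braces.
Constraint 1 (U < X) on D(U)={2,4,6} D(X)={2,3,4,5}: U {2,4,6}->{2,4}; X {2,3,4,5}->{3,4,5}
Constraint 2 (U != X) on D(U)={2,4} D(X)={3,4,5}: no change
Constraint 3 (W < X) on D(W)={2,4,5} D(X)={3,4,5}: W {2,4,5}->{2,4}
So after all 3 constraints: D(U) = {2,4}

Answer: {2,4}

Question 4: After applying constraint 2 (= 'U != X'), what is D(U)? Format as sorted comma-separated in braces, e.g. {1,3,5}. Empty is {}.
Constraint 1 (U < X) on D(U)={2,4,6} D(X)={2,3,4,5}: U {2,4,6}->{2,4}; X {2,3,4,5}->{3,4,5}
Constraint 2 (U != X) on D(U)={2,4} D(X)={3,4,5}: no change
So after constraint 2: D(U) = {2,4}

Answer: {2,4}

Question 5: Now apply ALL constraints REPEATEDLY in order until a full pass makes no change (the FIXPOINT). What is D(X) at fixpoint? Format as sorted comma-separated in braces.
pass 0 (initial): D(X)={2,3,4,5}
pass 1: U {2,4,6}->{2,4}; W {2,4,5}->{2,4}; X {2,3,4,5}->{3,4,5}
pass 2: no change
Fixpoint after 2 passes: D(X) = {3,4,5}

Answer: {3,4,5}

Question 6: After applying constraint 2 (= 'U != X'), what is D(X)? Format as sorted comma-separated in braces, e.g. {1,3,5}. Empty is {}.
Answer: {3,4,5}

Derivation:
Constraint 1 (U < X) on D(U)={2,4,6} D(X)={2,3,4,5}: U {2,4,6}->{2,4}; X {2,3,4,5}->{3,4,5}
Constraint 2 (U != X) on D(U)={2,4} D(X)={3,4,5}: no change
So after constraint 2: D(X) = {3,4,5}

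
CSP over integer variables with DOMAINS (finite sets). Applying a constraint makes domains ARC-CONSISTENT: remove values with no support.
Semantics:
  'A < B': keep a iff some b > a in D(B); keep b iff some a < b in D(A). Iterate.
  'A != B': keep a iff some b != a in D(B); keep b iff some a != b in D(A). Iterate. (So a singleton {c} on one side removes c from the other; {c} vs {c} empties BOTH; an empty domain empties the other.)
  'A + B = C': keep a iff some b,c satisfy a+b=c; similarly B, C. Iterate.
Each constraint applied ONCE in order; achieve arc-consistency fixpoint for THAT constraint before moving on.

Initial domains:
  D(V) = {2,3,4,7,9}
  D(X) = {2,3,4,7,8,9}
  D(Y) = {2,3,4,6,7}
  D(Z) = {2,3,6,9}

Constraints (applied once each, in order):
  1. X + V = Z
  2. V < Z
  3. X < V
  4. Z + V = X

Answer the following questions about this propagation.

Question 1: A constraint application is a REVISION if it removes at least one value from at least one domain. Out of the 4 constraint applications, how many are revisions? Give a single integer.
Answer: 3

Derivation:
Constraint 1 (X + V = Z) on D(X)={2,3,4,7,8,9} D(V)={2,3,4,7,9} D(Z)={2,3,6,9}: X {2,3,4,7,8,9}->{2,3,4,7}; V {2,3,4,7,9}->{2,3,4,7}; Z {2,3,6,9}->{6,9} => REVISION
Constraint 2 (V < Z) on D(V)={2,3,4,7} D(Z)={6,9}: no change => not a revision
Constraint 3 (X < V) on D(X)={2,3,4,7} D(V)={2,3,4,7}: X {2,3,4,7}->{2,3,4}; V {2,3,4,7}->{3,4,7} => REVISION
Constraint 4 (Z + V = X) on D(Z)={6,9} D(V)={3,4,7} D(X)={2,3,4}: Z {6,9}->{}; V {3,4,7}->{}; X {2,3,4}->{} => REVISION
Total revisions = 3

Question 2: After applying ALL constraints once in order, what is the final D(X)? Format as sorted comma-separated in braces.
Constraint 1 (X + V = Z) on D(X)={2,3,4,7,8,9} D(V)={2,3,4,7,9} D(Z)={2,3,6,9}: X {2,3,4,7,8,9}->{2,3,4,7}; V {2,3,4,7,9}->{2,3,4,7}; Z {2,3,6,9}->{6,9}
Constraint 2 (V < Z) on D(V)={2,3,4,7} D(Z)={6,9}: no change
Constraint 3 (X < V) on D(X)={2,3,4,7} D(V)={2,3,4,7}: X {2,3,4,7}->{2,3,4}; V {2,3,4,7}->{3,4,7}
Constraint 4 (Z + V = X) on D(Z)={6,9} D(V)={3,4,7} D(X)={2,3,4}: Z {6,9}->{}; V {3,4,7}->{}; X {2,3,4}->{}
So after all 4 constraints: D(X) = {}

Answer: {}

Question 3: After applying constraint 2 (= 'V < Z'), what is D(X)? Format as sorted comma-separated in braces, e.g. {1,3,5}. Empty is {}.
Constraint 1 (X + V = Z) on D(X)={2,3,4,7,8,9} D(V)={2,3,4,7,9} D(Z)={2,3,6,9}: X {2,3,4,7,8,9}->{2,3,4,7}; V {2,3,4,7,9}->{2,3,4,7}; Z {2,3,6,9}->{6,9}
Constraint 2 (V < Z) on D(V)={2,3,4,7} D(Z)={6,9}: no change
So after constraint 2: D(X) = {2,3,4,7}

Answer: {2,3,4,7}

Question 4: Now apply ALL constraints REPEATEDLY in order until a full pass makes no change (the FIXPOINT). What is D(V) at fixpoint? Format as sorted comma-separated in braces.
pass 0 (initial): D(V)={2,3,4,7,9}
pass 1: V {2,3,4,7,9}->{}; X {2,3,4,7,8,9}->{}; Z {2,3,6,9}->{}
pass 2: no change
Fixpoint after 2 passes: D(V) = {}

Answer: {}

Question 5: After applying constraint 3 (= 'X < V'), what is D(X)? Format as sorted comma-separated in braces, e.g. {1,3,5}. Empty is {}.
Answer: {2,3,4}

Derivation:
Constraint 1 (X + V = Z) on D(X)={2,3,4,7,8,9} D(V)={2,3,4,7,9} D(Z)={2,3,6,9}: X {2,3,4,7,8,9}->{2,3,4,7}; V {2,3,4,7,9}->{2,3,4,7}; Z {2,3,6,9}->{6,9}
Constraint 2 (V < Z) on D(V)={2,3,4,7} D(Z)={6,9}: no change
Constraint 3 (X < V) on D(X)={2,3,4,7} D(V)={2,3,4,7}: X {2,3,4,7}->{2,3,4}; V {2,3,4,7}->{3,4,7}
So after constraint 3: D(X) = {2,3,4}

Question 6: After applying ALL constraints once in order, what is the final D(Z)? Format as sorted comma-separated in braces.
Constraint 1 (X + V = Z) on D(X)={2,3,4,7,8,9} D(V)={2,3,4,7,9} D(Z)={2,3,6,9}: X {2,3,4,7,8,9}->{2,3,4,7}; V {2,3,4,7,9}->{2,3,4,7}; Z {2,3,6,9}->{6,9}
Constraint 2 (V < Z) on D(V)={2,3,4,7} D(Z)={6,9}: no change
Constraint 3 (X < V) on D(X)={2,3,4,7} D(V)={2,3,4,7}: X {2,3,4,7}->{2,3,4}; V {2,3,4,7}->{3,4,7}
Constraint 4 (Z + V = X) on D(Z)={6,9} D(V)={3,4,7} D(X)={2,3,4}: Z {6,9}->{}; V {3,4,7}->{}; X {2,3,4}->{}
So after all 4 constraints: D(Z) = {}

Answer: {}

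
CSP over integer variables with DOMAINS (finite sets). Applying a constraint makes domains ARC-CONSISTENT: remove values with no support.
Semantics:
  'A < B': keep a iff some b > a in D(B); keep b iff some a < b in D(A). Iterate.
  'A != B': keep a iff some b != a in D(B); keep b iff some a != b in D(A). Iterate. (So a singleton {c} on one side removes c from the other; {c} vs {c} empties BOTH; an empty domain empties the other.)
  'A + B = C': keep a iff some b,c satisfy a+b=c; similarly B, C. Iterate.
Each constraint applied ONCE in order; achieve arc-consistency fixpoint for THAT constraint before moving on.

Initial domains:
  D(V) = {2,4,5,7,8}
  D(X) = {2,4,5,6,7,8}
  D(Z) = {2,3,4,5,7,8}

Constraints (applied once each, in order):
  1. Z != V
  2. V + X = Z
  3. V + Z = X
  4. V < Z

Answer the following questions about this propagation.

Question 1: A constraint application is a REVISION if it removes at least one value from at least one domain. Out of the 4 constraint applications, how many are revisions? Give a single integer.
Constraint 1 (Z != V) on D(Z)={2,3,4,5,7,8} D(V)={2,4,5,7,8}: no change => not a revision
Constraint 2 (V + X = Z) on D(V)={2,4,5,7,8} D(X)={2,4,5,6,7,8} D(Z)={2,3,4,5,7,8}: V {2,4,5,7,8}->{2,4,5}; X {2,4,5,6,7,8}->{2,4,5,6}; Z {2,3,4,5,7,8}->{4,7,8} => REVISION
Constraint 3 (V + Z = X) on D(V)={2,4,5} D(Z)={4,7,8} D(X)={2,4,5,6}: V {2,4,5}->{2}; Z {4,7,8}->{4}; X {2,4,5,6}->{6} => REVISION
Constraint 4 (V < Z) on D(V)={2} D(Z)={4}: no change => not a revision
Total revisions = 2

Answer: 2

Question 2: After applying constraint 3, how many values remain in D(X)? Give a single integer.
Answer: 1

Derivation:
Constraint 1 (Z != V) on D(Z)={2,3,4,5,7,8} D(V)={2,4,5,7,8}: no change
Constraint 2 (V + X = Z) on D(V)={2,4,5,7,8} D(X)={2,4,5,6,7,8} D(Z)={2,3,4,5,7,8}: V {2,4,5,7,8}->{2,4,5}; X {2,4,5,6,7,8}->{2,4,5,6}; Z {2,3,4,5,7,8}->{4,7,8}
Constraint 3 (V + Z = X) on D(V)={2,4,5} D(Z)={4,7,8} D(X)={2,4,5,6}: V {2,4,5}->{2}; Z {4,7,8}->{4}; X {2,4,5,6}->{6}
So after constraint 3: D(X)={6}, size = 1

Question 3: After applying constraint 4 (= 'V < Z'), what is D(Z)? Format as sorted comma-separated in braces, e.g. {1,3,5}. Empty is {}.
Constraint 1 (Z != V) on D(Z)={2,3,4,5,7,8} D(V)={2,4,5,7,8}: no change
Constraint 2 (V + X = Z) on D(V)={2,4,5,7,8} D(X)={2,4,5,6,7,8} D(Z)={2,3,4,5,7,8}: V {2,4,5,7,8}->{2,4,5}; X {2,4,5,6,7,8}->{2,4,5,6}; Z {2,3,4,5,7,8}->{4,7,8}
Constraint 3 (V + Z = X) on D(V)={2,4,5} D(Z)={4,7,8} D(X)={2,4,5,6}: V {2,4,5}->{2}; Z {4,7,8}->{4}; X {2,4,5,6}->{6}
Constraint 4 (V < Z) on D(V)={2} D(Z)={4}: no change
So after constraint 4: D(Z) = {4}

Answer: {4}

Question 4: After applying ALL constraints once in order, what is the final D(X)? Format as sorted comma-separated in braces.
Answer: {6}

Derivation:
Constraint 1 (Z != V) on D(Z)={2,3,4,5,7,8} D(V)={2,4,5,7,8}: no change
Constraint 2 (V + X = Z) on D(V)={2,4,5,7,8} D(X)={2,4,5,6,7,8} D(Z)={2,3,4,5,7,8}: V {2,4,5,7,8}->{2,4,5}; X {2,4,5,6,7,8}->{2,4,5,6}; Z {2,3,4,5,7,8}->{4,7,8}
Constraint 3 (V + Z = X) on D(V)={2,4,5} D(Z)={4,7,8} D(X)={2,4,5,6}: V {2,4,5}->{2}; Z {4,7,8}->{4}; X {2,4,5,6}->{6}
Constraint 4 (V < Z) on D(V)={2} D(Z)={4}: no change
So after all 4 constraints: D(X) = {6}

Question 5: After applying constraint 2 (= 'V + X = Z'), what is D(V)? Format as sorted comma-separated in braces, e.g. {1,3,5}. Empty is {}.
Constraint 1 (Z != V) on D(Z)={2,3,4,5,7,8} D(V)={2,4,5,7,8}: no change
Constraint 2 (V + X = Z) on D(V)={2,4,5,7,8} D(X)={2,4,5,6,7,8} D(Z)={2,3,4,5,7,8}: V {2,4,5,7,8}->{2,4,5}; X {2,4,5,6,7,8}->{2,4,5,6}; Z {2,3,4,5,7,8}->{4,7,8}
So after constraint 2: D(V) = {2,4,5}

Answer: {2,4,5}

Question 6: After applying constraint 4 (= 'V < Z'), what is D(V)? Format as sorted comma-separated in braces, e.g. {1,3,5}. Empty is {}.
Answer: {2}

Derivation:
Constraint 1 (Z != V) on D(Z)={2,3,4,5,7,8} D(V)={2,4,5,7,8}: no change
Constraint 2 (V + X = Z) on D(V)={2,4,5,7,8} D(X)={2,4,5,6,7,8} D(Z)={2,3,4,5,7,8}: V {2,4,5,7,8}->{2,4,5}; X {2,4,5,6,7,8}->{2,4,5,6}; Z {2,3,4,5,7,8}->{4,7,8}
Constraint 3 (V + Z = X) on D(V)={2,4,5} D(Z)={4,7,8} D(X)={2,4,5,6}: V {2,4,5}->{2}; Z {4,7,8}->{4}; X {2,4,5,6}->{6}
Constraint 4 (V < Z) on D(V)={2} D(Z)={4}: no change
So after constraint 4: D(V) = {2}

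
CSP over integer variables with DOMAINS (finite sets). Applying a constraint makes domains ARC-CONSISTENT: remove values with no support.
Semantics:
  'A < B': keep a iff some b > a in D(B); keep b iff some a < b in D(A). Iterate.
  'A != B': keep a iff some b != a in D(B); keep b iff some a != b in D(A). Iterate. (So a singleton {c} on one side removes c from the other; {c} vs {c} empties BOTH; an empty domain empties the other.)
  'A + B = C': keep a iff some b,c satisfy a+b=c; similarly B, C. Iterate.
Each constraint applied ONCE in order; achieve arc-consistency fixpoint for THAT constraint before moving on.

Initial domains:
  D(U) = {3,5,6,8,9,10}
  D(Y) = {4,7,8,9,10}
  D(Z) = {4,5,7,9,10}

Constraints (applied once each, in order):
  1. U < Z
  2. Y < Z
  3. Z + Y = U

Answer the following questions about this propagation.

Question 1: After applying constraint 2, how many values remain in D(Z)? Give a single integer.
Constraint 1 (U < Z) on D(U)={3,5,6,8,9,10} D(Z)={4,5,7,9,10}: U {3,5,6,8,9,10}->{3,5,6,8,9}
Constraint 2 (Y < Z) on D(Y)={4,7,8,9,10} D(Z)={4,5,7,9,10}: Y {4,7,8,9,10}->{4,7,8,9}; Z {4,5,7,9,10}->{5,7,9,10}
So after constraint 2: D(Z)={5,7,9,10}, size = 4

Answer: 4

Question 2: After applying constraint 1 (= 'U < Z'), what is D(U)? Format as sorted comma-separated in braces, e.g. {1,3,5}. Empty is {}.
Answer: {3,5,6,8,9}

Derivation:
Constraint 1 (U < Z) on D(U)={3,5,6,8,9,10} D(Z)={4,5,7,9,10}: U {3,5,6,8,9,10}->{3,5,6,8,9}
So after constraint 1: D(U) = {3,5,6,8,9}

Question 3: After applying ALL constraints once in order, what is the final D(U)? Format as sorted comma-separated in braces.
Constraint 1 (U < Z) on D(U)={3,5,6,8,9,10} D(Z)={4,5,7,9,10}: U {3,5,6,8,9,10}->{3,5,6,8,9}
Constraint 2 (Y < Z) on D(Y)={4,7,8,9,10} D(Z)={4,5,7,9,10}: Y {4,7,8,9,10}->{4,7,8,9}; Z {4,5,7,9,10}->{5,7,9,10}
Constraint 3 (Z + Y = U) on D(Z)={5,7,9,10} D(Y)={4,7,8,9} D(U)={3,5,6,8,9}: Z {5,7,9,10}->{5}; Y {4,7,8,9}->{4}; U {3,5,6,8,9}->{9}
So after all 3 constraints: D(U) = {9}

Answer: {9}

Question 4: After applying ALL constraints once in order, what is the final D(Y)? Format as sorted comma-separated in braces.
Answer: {4}

Derivation:
Constraint 1 (U < Z) on D(U)={3,5,6,8,9,10} D(Z)={4,5,7,9,10}: U {3,5,6,8,9,10}->{3,5,6,8,9}
Constraint 2 (Y < Z) on D(Y)={4,7,8,9,10} D(Z)={4,5,7,9,10}: Y {4,7,8,9,10}->{4,7,8,9}; Z {4,5,7,9,10}->{5,7,9,10}
Constraint 3 (Z + Y = U) on D(Z)={5,7,9,10} D(Y)={4,7,8,9} D(U)={3,5,6,8,9}: Z {5,7,9,10}->{5}; Y {4,7,8,9}->{4}; U {3,5,6,8,9}->{9}
So after all 3 constraints: D(Y) = {4}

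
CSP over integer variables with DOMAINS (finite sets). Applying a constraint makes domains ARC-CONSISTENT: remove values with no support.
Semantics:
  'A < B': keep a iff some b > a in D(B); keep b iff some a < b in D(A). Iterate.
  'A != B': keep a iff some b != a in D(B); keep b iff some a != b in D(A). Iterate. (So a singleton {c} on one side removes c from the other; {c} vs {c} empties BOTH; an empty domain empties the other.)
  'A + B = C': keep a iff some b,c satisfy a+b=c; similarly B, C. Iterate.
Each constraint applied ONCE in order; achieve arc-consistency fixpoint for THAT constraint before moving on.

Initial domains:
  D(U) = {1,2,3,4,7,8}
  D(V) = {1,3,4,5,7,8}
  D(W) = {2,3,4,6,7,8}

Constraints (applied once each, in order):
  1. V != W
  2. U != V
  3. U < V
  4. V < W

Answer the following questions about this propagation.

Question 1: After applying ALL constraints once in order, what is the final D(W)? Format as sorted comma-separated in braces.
Constraint 1 (V != W) on D(V)={1,3,4,5,7,8} D(W)={2,3,4,6,7,8}: no change
Constraint 2 (U != V) on D(U)={1,2,3,4,7,8} D(V)={1,3,4,5,7,8}: no change
Constraint 3 (U < V) on D(U)={1,2,3,4,7,8} D(V)={1,3,4,5,7,8}: U {1,2,3,4,7,8}->{1,2,3,4,7}; V {1,3,4,5,7,8}->{3,4,5,7,8}
Constraint 4 (V < W) on D(V)={3,4,5,7,8} D(W)={2,3,4,6,7,8}: V {3,4,5,7,8}->{3,4,5,7}; W {2,3,4,6,7,8}->{4,6,7,8}
So after all 4 constraints: D(W) = {4,6,7,8}

Answer: {4,6,7,8}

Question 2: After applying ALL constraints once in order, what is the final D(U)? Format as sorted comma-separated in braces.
Answer: {1,2,3,4,7}

Derivation:
Constraint 1 (V != W) on D(V)={1,3,4,5,7,8} D(W)={2,3,4,6,7,8}: no change
Constraint 2 (U != V) on D(U)={1,2,3,4,7,8} D(V)={1,3,4,5,7,8}: no change
Constraint 3 (U < V) on D(U)={1,2,3,4,7,8} D(V)={1,3,4,5,7,8}: U {1,2,3,4,7,8}->{1,2,3,4,7}; V {1,3,4,5,7,8}->{3,4,5,7,8}
Constraint 4 (V < W) on D(V)={3,4,5,7,8} D(W)={2,3,4,6,7,8}: V {3,4,5,7,8}->{3,4,5,7}; W {2,3,4,6,7,8}->{4,6,7,8}
So after all 4 constraints: D(U) = {1,2,3,4,7}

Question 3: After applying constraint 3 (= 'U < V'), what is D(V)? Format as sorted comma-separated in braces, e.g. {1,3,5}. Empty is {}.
Answer: {3,4,5,7,8}

Derivation:
Constraint 1 (V != W) on D(V)={1,3,4,5,7,8} D(W)={2,3,4,6,7,8}: no change
Constraint 2 (U != V) on D(U)={1,2,3,4,7,8} D(V)={1,3,4,5,7,8}: no change
Constraint 3 (U < V) on D(U)={1,2,3,4,7,8} D(V)={1,3,4,5,7,8}: U {1,2,3,4,7,8}->{1,2,3,4,7}; V {1,3,4,5,7,8}->{3,4,5,7,8}
So after constraint 3: D(V) = {3,4,5,7,8}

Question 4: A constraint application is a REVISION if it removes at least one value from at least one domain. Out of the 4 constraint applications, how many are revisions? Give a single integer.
Answer: 2

Derivation:
Constraint 1 (V != W) on D(V)={1,3,4,5,7,8} D(W)={2,3,4,6,7,8}: no change => not a revision
Constraint 2 (U != V) on D(U)={1,2,3,4,7,8} D(V)={1,3,4,5,7,8}: no change => not a revision
Constraint 3 (U < V) on D(U)={1,2,3,4,7,8} D(V)={1,3,4,5,7,8}: U {1,2,3,4,7,8}->{1,2,3,4,7}; V {1,3,4,5,7,8}->{3,4,5,7,8} => REVISION
Constraint 4 (V < W) on D(V)={3,4,5,7,8} D(W)={2,3,4,6,7,8}: V {3,4,5,7,8}->{3,4,5,7}; W {2,3,4,6,7,8}->{4,6,7,8} => REVISION
Total revisions = 2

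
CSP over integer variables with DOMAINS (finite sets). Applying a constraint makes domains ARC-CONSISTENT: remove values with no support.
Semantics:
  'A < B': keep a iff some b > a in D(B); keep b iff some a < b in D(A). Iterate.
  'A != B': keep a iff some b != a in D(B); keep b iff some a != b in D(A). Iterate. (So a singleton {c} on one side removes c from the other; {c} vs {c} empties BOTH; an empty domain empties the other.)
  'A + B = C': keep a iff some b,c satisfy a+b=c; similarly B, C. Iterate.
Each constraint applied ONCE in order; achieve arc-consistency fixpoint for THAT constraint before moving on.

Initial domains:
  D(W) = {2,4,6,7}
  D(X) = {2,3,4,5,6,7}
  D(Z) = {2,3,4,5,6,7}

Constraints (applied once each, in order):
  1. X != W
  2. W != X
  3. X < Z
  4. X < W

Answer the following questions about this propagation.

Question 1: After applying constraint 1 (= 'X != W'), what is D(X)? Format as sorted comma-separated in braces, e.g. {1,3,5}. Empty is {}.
Constraint 1 (X != W) on D(X)={2,3,4,5,6,7} D(W)={2,4,6,7}: no change
So after constraint 1: D(X) = {2,3,4,5,6,7}

Answer: {2,3,4,5,6,7}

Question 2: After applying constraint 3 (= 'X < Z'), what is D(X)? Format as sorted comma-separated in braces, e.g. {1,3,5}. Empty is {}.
Constraint 1 (X != W) on D(X)={2,3,4,5,6,7} D(W)={2,4,6,7}: no change
Constraint 2 (W != X) on D(W)={2,4,6,7} D(X)={2,3,4,5,6,7}: no change
Constraint 3 (X < Z) on D(X)={2,3,4,5,6,7} D(Z)={2,3,4,5,6,7}: X {2,3,4,5,6,7}->{2,3,4,5,6}; Z {2,3,4,5,6,7}->{3,4,5,6,7}
So after constraint 3: D(X) = {2,3,4,5,6}

Answer: {2,3,4,5,6}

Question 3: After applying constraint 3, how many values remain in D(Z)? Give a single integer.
Answer: 5

Derivation:
Constraint 1 (X != W) on D(X)={2,3,4,5,6,7} D(W)={2,4,6,7}: no change
Constraint 2 (W != X) on D(W)={2,4,6,7} D(X)={2,3,4,5,6,7}: no change
Constraint 3 (X < Z) on D(X)={2,3,4,5,6,7} D(Z)={2,3,4,5,6,7}: X {2,3,4,5,6,7}->{2,3,4,5,6}; Z {2,3,4,5,6,7}->{3,4,5,6,7}
So after constraint 3: D(Z)={3,4,5,6,7}, size = 5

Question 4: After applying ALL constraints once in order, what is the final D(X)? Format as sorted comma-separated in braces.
Answer: {2,3,4,5,6}

Derivation:
Constraint 1 (X != W) on D(X)={2,3,4,5,6,7} D(W)={2,4,6,7}: no change
Constraint 2 (W != X) on D(W)={2,4,6,7} D(X)={2,3,4,5,6,7}: no change
Constraint 3 (X < Z) on D(X)={2,3,4,5,6,7} D(Z)={2,3,4,5,6,7}: X {2,3,4,5,6,7}->{2,3,4,5,6}; Z {2,3,4,5,6,7}->{3,4,5,6,7}
Constraint 4 (X < W) on D(X)={2,3,4,5,6} D(W)={2,4,6,7}: W {2,4,6,7}->{4,6,7}
So after all 4 constraints: D(X) = {2,3,4,5,6}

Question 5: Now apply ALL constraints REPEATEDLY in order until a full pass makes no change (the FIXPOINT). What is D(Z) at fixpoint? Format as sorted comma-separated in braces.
Answer: {3,4,5,6,7}

Derivation:
pass 0 (initial): D(Z)={2,3,4,5,6,7}
pass 1: W {2,4,6,7}->{4,6,7}; X {2,3,4,5,6,7}->{2,3,4,5,6}; Z {2,3,4,5,6,7}->{3,4,5,6,7}
pass 2: no change
Fixpoint after 2 passes: D(Z) = {3,4,5,6,7}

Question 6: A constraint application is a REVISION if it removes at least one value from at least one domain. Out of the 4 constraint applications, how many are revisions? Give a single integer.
Constraint 1 (X != W) on D(X)={2,3,4,5,6,7} D(W)={2,4,6,7}: no change => not a revision
Constraint 2 (W != X) on D(W)={2,4,6,7} D(X)={2,3,4,5,6,7}: no change => not a revision
Constraint 3 (X < Z) on D(X)={2,3,4,5,6,7} D(Z)={2,3,4,5,6,7}: X {2,3,4,5,6,7}->{2,3,4,5,6}; Z {2,3,4,5,6,7}->{3,4,5,6,7} => REVISION
Constraint 4 (X < W) on D(X)={2,3,4,5,6} D(W)={2,4,6,7}: W {2,4,6,7}->{4,6,7} => REVISION
Total revisions = 2

Answer: 2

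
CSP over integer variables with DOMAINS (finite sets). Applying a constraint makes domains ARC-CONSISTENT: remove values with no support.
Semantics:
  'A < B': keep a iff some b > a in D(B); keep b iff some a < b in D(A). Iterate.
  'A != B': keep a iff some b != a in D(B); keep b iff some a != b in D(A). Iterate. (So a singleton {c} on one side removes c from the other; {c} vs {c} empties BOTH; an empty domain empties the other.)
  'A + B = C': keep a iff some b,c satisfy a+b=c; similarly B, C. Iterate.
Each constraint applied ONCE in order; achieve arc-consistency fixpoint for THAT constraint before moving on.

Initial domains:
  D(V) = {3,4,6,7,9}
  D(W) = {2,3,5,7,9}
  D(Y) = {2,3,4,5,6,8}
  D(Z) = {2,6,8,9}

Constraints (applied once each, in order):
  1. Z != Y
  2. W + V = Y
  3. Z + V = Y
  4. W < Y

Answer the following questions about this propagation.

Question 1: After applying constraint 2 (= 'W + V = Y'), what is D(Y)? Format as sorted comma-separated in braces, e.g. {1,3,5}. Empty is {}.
Constraint 1 (Z != Y) on D(Z)={2,6,8,9} D(Y)={2,3,4,5,6,8}: no change
Constraint 2 (W + V = Y) on D(W)={2,3,5,7,9} D(V)={3,4,6,7,9} D(Y)={2,3,4,5,6,8}: W {2,3,5,7,9}->{2,3,5}; V {3,4,6,7,9}->{3,4,6}; Y {2,3,4,5,6,8}->{5,6,8}
So after constraint 2: D(Y) = {5,6,8}

Answer: {5,6,8}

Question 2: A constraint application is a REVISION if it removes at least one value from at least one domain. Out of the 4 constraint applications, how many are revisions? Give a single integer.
Constraint 1 (Z != Y) on D(Z)={2,6,8,9} D(Y)={2,3,4,5,6,8}: no change => not a revision
Constraint 2 (W + V = Y) on D(W)={2,3,5,7,9} D(V)={3,4,6,7,9} D(Y)={2,3,4,5,6,8}: W {2,3,5,7,9}->{2,3,5}; V {3,4,6,7,9}->{3,4,6}; Y {2,3,4,5,6,8}->{5,6,8} => REVISION
Constraint 3 (Z + V = Y) on D(Z)={2,6,8,9} D(V)={3,4,6} D(Y)={5,6,8}: Z {2,6,8,9}->{2} => REVISION
Constraint 4 (W < Y) on D(W)={2,3,5} D(Y)={5,6,8}: no change => not a revision
Total revisions = 2

Answer: 2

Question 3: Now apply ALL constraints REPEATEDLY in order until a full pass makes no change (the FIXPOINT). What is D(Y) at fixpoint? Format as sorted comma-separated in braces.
pass 0 (initial): D(Y)={2,3,4,5,6,8}
pass 1: V {3,4,6,7,9}->{3,4,6}; W {2,3,5,7,9}->{2,3,5}; Y {2,3,4,5,6,8}->{5,6,8}; Z {2,6,8,9}->{2}
pass 2: no change
Fixpoint after 2 passes: D(Y) = {5,6,8}

Answer: {5,6,8}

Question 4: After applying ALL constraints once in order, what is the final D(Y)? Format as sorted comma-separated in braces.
Constraint 1 (Z != Y) on D(Z)={2,6,8,9} D(Y)={2,3,4,5,6,8}: no change
Constraint 2 (W + V = Y) on D(W)={2,3,5,7,9} D(V)={3,4,6,7,9} D(Y)={2,3,4,5,6,8}: W {2,3,5,7,9}->{2,3,5}; V {3,4,6,7,9}->{3,4,6}; Y {2,3,4,5,6,8}->{5,6,8}
Constraint 3 (Z + V = Y) on D(Z)={2,6,8,9} D(V)={3,4,6} D(Y)={5,6,8}: Z {2,6,8,9}->{2}
Constraint 4 (W < Y) on D(W)={2,3,5} D(Y)={5,6,8}: no change
So after all 4 constraints: D(Y) = {5,6,8}

Answer: {5,6,8}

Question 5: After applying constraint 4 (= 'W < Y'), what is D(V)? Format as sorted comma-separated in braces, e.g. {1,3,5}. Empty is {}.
Answer: {3,4,6}

Derivation:
Constraint 1 (Z != Y) on D(Z)={2,6,8,9} D(Y)={2,3,4,5,6,8}: no change
Constraint 2 (W + V = Y) on D(W)={2,3,5,7,9} D(V)={3,4,6,7,9} D(Y)={2,3,4,5,6,8}: W {2,3,5,7,9}->{2,3,5}; V {3,4,6,7,9}->{3,4,6}; Y {2,3,4,5,6,8}->{5,6,8}
Constraint 3 (Z + V = Y) on D(Z)={2,6,8,9} D(V)={3,4,6} D(Y)={5,6,8}: Z {2,6,8,9}->{2}
Constraint 4 (W < Y) on D(W)={2,3,5} D(Y)={5,6,8}: no change
So after constraint 4: D(V) = {3,4,6}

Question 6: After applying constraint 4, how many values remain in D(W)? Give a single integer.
Answer: 3

Derivation:
Constraint 1 (Z != Y) on D(Z)={2,6,8,9} D(Y)={2,3,4,5,6,8}: no change
Constraint 2 (W + V = Y) on D(W)={2,3,5,7,9} D(V)={3,4,6,7,9} D(Y)={2,3,4,5,6,8}: W {2,3,5,7,9}->{2,3,5}; V {3,4,6,7,9}->{3,4,6}; Y {2,3,4,5,6,8}->{5,6,8}
Constraint 3 (Z + V = Y) on D(Z)={2,6,8,9} D(V)={3,4,6} D(Y)={5,6,8}: Z {2,6,8,9}->{2}
Constraint 4 (W < Y) on D(W)={2,3,5} D(Y)={5,6,8}: no change
So after constraint 4: D(W)={2,3,5}, size = 3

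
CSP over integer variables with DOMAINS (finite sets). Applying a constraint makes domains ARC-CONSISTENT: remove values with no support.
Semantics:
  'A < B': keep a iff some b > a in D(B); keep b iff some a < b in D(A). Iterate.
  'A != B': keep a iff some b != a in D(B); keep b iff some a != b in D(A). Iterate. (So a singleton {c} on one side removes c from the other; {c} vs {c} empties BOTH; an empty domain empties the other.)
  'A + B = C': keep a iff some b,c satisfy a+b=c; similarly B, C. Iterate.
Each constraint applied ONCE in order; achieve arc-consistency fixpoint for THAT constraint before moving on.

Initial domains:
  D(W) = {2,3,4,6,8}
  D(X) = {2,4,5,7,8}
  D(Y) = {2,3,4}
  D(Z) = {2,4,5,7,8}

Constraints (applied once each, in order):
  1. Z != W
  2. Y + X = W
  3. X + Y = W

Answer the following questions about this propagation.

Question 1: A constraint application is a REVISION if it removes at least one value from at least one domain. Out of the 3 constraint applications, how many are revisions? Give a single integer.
Answer: 1

Derivation:
Constraint 1 (Z != W) on D(Z)={2,4,5,7,8} D(W)={2,3,4,6,8}: no change => not a revision
Constraint 2 (Y + X = W) on D(Y)={2,3,4} D(X)={2,4,5,7,8} D(W)={2,3,4,6,8}: X {2,4,5,7,8}->{2,4,5}; W {2,3,4,6,8}->{4,6,8} => REVISION
Constraint 3 (X + Y = W) on D(X)={2,4,5} D(Y)={2,3,4} D(W)={4,6,8}: no change => not a revision
Total revisions = 1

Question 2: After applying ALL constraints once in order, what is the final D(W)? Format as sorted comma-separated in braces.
Answer: {4,6,8}

Derivation:
Constraint 1 (Z != W) on D(Z)={2,4,5,7,8} D(W)={2,3,4,6,8}: no change
Constraint 2 (Y + X = W) on D(Y)={2,3,4} D(X)={2,4,5,7,8} D(W)={2,3,4,6,8}: X {2,4,5,7,8}->{2,4,5}; W {2,3,4,6,8}->{4,6,8}
Constraint 3 (X + Y = W) on D(X)={2,4,5} D(Y)={2,3,4} D(W)={4,6,8}: no change
So after all 3 constraints: D(W) = {4,6,8}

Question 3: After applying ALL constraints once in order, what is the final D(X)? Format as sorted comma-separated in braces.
Constraint 1 (Z != W) on D(Z)={2,4,5,7,8} D(W)={2,3,4,6,8}: no change
Constraint 2 (Y + X = W) on D(Y)={2,3,4} D(X)={2,4,5,7,8} D(W)={2,3,4,6,8}: X {2,4,5,7,8}->{2,4,5}; W {2,3,4,6,8}->{4,6,8}
Constraint 3 (X + Y = W) on D(X)={2,4,5} D(Y)={2,3,4} D(W)={4,6,8}: no change
So after all 3 constraints: D(X) = {2,4,5}

Answer: {2,4,5}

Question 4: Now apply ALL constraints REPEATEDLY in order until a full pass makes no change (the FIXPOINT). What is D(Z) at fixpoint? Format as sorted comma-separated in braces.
Answer: {2,4,5,7,8}

Derivation:
pass 0 (initial): D(Z)={2,4,5,7,8}
pass 1: W {2,3,4,6,8}->{4,6,8}; X {2,4,5,7,8}->{2,4,5}
pass 2: no change
Fixpoint after 2 passes: D(Z) = {2,4,5,7,8}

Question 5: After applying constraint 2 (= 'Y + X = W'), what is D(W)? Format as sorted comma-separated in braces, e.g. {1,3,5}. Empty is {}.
Constraint 1 (Z != W) on D(Z)={2,4,5,7,8} D(W)={2,3,4,6,8}: no change
Constraint 2 (Y + X = W) on D(Y)={2,3,4} D(X)={2,4,5,7,8} D(W)={2,3,4,6,8}: X {2,4,5,7,8}->{2,4,5}; W {2,3,4,6,8}->{4,6,8}
So after constraint 2: D(W) = {4,6,8}

Answer: {4,6,8}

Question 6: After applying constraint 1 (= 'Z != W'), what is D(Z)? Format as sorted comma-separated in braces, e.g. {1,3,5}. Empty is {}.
Constraint 1 (Z != W) on D(Z)={2,4,5,7,8} D(W)={2,3,4,6,8}: no change
So after constraint 1: D(Z) = {2,4,5,7,8}

Answer: {2,4,5,7,8}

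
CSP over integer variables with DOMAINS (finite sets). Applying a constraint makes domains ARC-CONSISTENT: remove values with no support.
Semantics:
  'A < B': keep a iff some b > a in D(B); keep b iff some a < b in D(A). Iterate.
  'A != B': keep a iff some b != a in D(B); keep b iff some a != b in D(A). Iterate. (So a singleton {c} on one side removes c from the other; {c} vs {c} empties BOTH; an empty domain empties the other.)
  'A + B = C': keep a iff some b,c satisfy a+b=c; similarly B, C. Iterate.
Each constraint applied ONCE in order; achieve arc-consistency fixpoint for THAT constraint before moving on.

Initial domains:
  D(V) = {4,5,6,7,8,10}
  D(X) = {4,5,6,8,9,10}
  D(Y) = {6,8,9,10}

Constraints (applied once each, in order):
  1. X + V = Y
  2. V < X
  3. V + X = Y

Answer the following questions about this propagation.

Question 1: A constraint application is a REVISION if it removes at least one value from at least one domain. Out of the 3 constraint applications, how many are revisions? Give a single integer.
Constraint 1 (X + V = Y) on D(X)={4,5,6,8,9,10} D(V)={4,5,6,7,8,10} D(Y)={6,8,9,10}: X {4,5,6,8,9,10}->{4,5,6}; V {4,5,6,7,8,10}->{4,5,6}; Y {6,8,9,10}->{8,9,10} => REVISION
Constraint 2 (V < X) on D(V)={4,5,6} D(X)={4,5,6}: V {4,5,6}->{4,5}; X {4,5,6}->{5,6} => REVISION
Constraint 3 (V + X = Y) on D(V)={4,5} D(X)={5,6} D(Y)={8,9,10}: Y {8,9,10}->{9,10} => REVISION
Total revisions = 3

Answer: 3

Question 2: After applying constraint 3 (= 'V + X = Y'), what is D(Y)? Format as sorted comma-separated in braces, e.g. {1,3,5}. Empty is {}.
Constraint 1 (X + V = Y) on D(X)={4,5,6,8,9,10} D(V)={4,5,6,7,8,10} D(Y)={6,8,9,10}: X {4,5,6,8,9,10}->{4,5,6}; V {4,5,6,7,8,10}->{4,5,6}; Y {6,8,9,10}->{8,9,10}
Constraint 2 (V < X) on D(V)={4,5,6} D(X)={4,5,6}: V {4,5,6}->{4,5}; X {4,5,6}->{5,6}
Constraint 3 (V + X = Y) on D(V)={4,5} D(X)={5,6} D(Y)={8,9,10}: Y {8,9,10}->{9,10}
So after constraint 3: D(Y) = {9,10}

Answer: {9,10}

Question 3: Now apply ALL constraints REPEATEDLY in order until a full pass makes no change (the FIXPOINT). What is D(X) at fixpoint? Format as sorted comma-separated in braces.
pass 0 (initial): D(X)={4,5,6,8,9,10}
pass 1: V {4,5,6,7,8,10}->{4,5}; X {4,5,6,8,9,10}->{5,6}; Y {6,8,9,10}->{9,10}
pass 2: no change
Fixpoint after 2 passes: D(X) = {5,6}

Answer: {5,6}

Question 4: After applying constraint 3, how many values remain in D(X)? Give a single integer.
Constraint 1 (X + V = Y) on D(X)={4,5,6,8,9,10} D(V)={4,5,6,7,8,10} D(Y)={6,8,9,10}: X {4,5,6,8,9,10}->{4,5,6}; V {4,5,6,7,8,10}->{4,5,6}; Y {6,8,9,10}->{8,9,10}
Constraint 2 (V < X) on D(V)={4,5,6} D(X)={4,5,6}: V {4,5,6}->{4,5}; X {4,5,6}->{5,6}
Constraint 3 (V + X = Y) on D(V)={4,5} D(X)={5,6} D(Y)={8,9,10}: Y {8,9,10}->{9,10}
So after constraint 3: D(X)={5,6}, size = 2

Answer: 2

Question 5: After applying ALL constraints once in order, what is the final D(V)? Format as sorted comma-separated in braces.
Answer: {4,5}

Derivation:
Constraint 1 (X + V = Y) on D(X)={4,5,6,8,9,10} D(V)={4,5,6,7,8,10} D(Y)={6,8,9,10}: X {4,5,6,8,9,10}->{4,5,6}; V {4,5,6,7,8,10}->{4,5,6}; Y {6,8,9,10}->{8,9,10}
Constraint 2 (V < X) on D(V)={4,5,6} D(X)={4,5,6}: V {4,5,6}->{4,5}; X {4,5,6}->{5,6}
Constraint 3 (V + X = Y) on D(V)={4,5} D(X)={5,6} D(Y)={8,9,10}: Y {8,9,10}->{9,10}
So after all 3 constraints: D(V) = {4,5}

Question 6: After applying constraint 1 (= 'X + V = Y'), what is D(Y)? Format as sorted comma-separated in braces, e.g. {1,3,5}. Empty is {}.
Answer: {8,9,10}

Derivation:
Constraint 1 (X + V = Y) on D(X)={4,5,6,8,9,10} D(V)={4,5,6,7,8,10} D(Y)={6,8,9,10}: X {4,5,6,8,9,10}->{4,5,6}; V {4,5,6,7,8,10}->{4,5,6}; Y {6,8,9,10}->{8,9,10}
So after constraint 1: D(Y) = {8,9,10}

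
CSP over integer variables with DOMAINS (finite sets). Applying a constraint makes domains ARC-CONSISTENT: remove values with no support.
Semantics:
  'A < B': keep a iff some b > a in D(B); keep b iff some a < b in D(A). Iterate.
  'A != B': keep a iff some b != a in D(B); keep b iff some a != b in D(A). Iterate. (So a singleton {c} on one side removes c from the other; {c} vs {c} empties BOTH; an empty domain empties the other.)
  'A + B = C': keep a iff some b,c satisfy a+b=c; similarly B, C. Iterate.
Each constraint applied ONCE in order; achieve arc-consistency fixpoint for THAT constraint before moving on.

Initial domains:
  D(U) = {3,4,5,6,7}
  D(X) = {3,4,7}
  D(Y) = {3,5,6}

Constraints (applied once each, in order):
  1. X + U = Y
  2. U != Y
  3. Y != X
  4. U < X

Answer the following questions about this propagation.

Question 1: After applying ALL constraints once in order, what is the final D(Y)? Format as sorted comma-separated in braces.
Answer: {6}

Derivation:
Constraint 1 (X + U = Y) on D(X)={3,4,7} D(U)={3,4,5,6,7} D(Y)={3,5,6}: X {3,4,7}->{3}; U {3,4,5,6,7}->{3}; Y {3,5,6}->{6}
Constraint 2 (U != Y) on D(U)={3} D(Y)={6}: no change
Constraint 3 (Y != X) on D(Y)={6} D(X)={3}: no change
Constraint 4 (U < X) on D(U)={3} D(X)={3}: U {3}->{}; X {3}->{}
So after all 4 constraints: D(Y) = {6}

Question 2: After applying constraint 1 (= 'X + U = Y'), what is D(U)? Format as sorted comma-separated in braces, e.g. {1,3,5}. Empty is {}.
Constraint 1 (X + U = Y) on D(X)={3,4,7} D(U)={3,4,5,6,7} D(Y)={3,5,6}: X {3,4,7}->{3}; U {3,4,5,6,7}->{3}; Y {3,5,6}->{6}
So after constraint 1: D(U) = {3}

Answer: {3}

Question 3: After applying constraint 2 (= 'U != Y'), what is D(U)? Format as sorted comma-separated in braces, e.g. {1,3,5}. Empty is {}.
Answer: {3}

Derivation:
Constraint 1 (X + U = Y) on D(X)={3,4,7} D(U)={3,4,5,6,7} D(Y)={3,5,6}: X {3,4,7}->{3}; U {3,4,5,6,7}->{3}; Y {3,5,6}->{6}
Constraint 2 (U != Y) on D(U)={3} D(Y)={6}: no change
So after constraint 2: D(U) = {3}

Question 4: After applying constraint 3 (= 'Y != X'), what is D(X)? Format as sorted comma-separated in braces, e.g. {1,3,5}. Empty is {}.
Constraint 1 (X + U = Y) on D(X)={3,4,7} D(U)={3,4,5,6,7} D(Y)={3,5,6}: X {3,4,7}->{3}; U {3,4,5,6,7}->{3}; Y {3,5,6}->{6}
Constraint 2 (U != Y) on D(U)={3} D(Y)={6}: no change
Constraint 3 (Y != X) on D(Y)={6} D(X)={3}: no change
So after constraint 3: D(X) = {3}

Answer: {3}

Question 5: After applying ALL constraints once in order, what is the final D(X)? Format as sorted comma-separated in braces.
Constraint 1 (X + U = Y) on D(X)={3,4,7} D(U)={3,4,5,6,7} D(Y)={3,5,6}: X {3,4,7}->{3}; U {3,4,5,6,7}->{3}; Y {3,5,6}->{6}
Constraint 2 (U != Y) on D(U)={3} D(Y)={6}: no change
Constraint 3 (Y != X) on D(Y)={6} D(X)={3}: no change
Constraint 4 (U < X) on D(U)={3} D(X)={3}: U {3}->{}; X {3}->{}
So after all 4 constraints: D(X) = {}

Answer: {}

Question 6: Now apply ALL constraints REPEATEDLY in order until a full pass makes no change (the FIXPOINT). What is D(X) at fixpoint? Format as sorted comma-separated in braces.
pass 0 (initial): D(X)={3,4,7}
pass 1: U {3,4,5,6,7}->{}; X {3,4,7}->{}; Y {3,5,6}->{6}
pass 2: Y {6}->{}
pass 3: no change
Fixpoint after 3 passes: D(X) = {}

Answer: {}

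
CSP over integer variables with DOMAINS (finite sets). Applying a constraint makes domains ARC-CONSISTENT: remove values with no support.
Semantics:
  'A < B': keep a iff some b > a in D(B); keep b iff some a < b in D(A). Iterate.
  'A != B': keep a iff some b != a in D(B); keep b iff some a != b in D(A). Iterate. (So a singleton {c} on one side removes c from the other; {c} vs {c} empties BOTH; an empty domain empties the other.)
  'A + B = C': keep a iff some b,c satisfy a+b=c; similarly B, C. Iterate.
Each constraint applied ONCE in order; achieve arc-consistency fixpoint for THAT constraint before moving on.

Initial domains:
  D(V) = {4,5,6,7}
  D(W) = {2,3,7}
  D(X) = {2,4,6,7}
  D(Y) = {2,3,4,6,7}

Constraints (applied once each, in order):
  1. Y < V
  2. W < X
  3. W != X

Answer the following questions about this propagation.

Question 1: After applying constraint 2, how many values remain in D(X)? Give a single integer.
Constraint 1 (Y < V) on D(Y)={2,3,4,6,7} D(V)={4,5,6,7}: Y {2,3,4,6,7}->{2,3,4,6}
Constraint 2 (W < X) on D(W)={2,3,7} D(X)={2,4,6,7}: W {2,3,7}->{2,3}; X {2,4,6,7}->{4,6,7}
So after constraint 2: D(X)={4,6,7}, size = 3

Answer: 3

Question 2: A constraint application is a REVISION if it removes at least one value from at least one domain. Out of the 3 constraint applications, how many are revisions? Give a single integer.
Answer: 2

Derivation:
Constraint 1 (Y < V) on D(Y)={2,3,4,6,7} D(V)={4,5,6,7}: Y {2,3,4,6,7}->{2,3,4,6} => REVISION
Constraint 2 (W < X) on D(W)={2,3,7} D(X)={2,4,6,7}: W {2,3,7}->{2,3}; X {2,4,6,7}->{4,6,7} => REVISION
Constraint 3 (W != X) on D(W)={2,3} D(X)={4,6,7}: no change => not a revision
Total revisions = 2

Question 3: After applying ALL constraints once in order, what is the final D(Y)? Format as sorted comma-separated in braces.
Constraint 1 (Y < V) on D(Y)={2,3,4,6,7} D(V)={4,5,6,7}: Y {2,3,4,6,7}->{2,3,4,6}
Constraint 2 (W < X) on D(W)={2,3,7} D(X)={2,4,6,7}: W {2,3,7}->{2,3}; X {2,4,6,7}->{4,6,7}
Constraint 3 (W != X) on D(W)={2,3} D(X)={4,6,7}: no change
So after all 3 constraints: D(Y) = {2,3,4,6}

Answer: {2,3,4,6}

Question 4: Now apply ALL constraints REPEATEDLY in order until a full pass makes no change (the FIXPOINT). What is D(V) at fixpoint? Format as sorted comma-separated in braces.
pass 0 (initial): D(V)={4,5,6,7}
pass 1: W {2,3,7}->{2,3}; X {2,4,6,7}->{4,6,7}; Y {2,3,4,6,7}->{2,3,4,6}
pass 2: no change
Fixpoint after 2 passes: D(V) = {4,5,6,7}

Answer: {4,5,6,7}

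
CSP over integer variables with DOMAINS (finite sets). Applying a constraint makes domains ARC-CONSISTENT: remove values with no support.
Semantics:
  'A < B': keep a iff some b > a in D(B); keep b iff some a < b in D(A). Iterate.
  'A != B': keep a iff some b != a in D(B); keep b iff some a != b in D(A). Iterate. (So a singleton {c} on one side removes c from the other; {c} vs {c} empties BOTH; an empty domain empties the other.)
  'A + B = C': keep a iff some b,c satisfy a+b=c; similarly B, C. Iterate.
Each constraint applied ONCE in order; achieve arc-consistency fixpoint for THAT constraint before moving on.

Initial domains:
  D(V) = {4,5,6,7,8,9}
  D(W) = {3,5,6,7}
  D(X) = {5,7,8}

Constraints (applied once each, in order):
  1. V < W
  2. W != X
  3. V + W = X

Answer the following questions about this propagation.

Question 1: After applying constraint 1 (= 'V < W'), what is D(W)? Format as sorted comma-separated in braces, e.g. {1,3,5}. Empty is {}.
Constraint 1 (V < W) on D(V)={4,5,6,7,8,9} D(W)={3,5,6,7}: V {4,5,6,7,8,9}->{4,5,6}; W {3,5,6,7}->{5,6,7}
So after constraint 1: D(W) = {5,6,7}

Answer: {5,6,7}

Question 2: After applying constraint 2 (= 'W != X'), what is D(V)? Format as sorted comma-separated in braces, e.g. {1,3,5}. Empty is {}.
Answer: {4,5,6}

Derivation:
Constraint 1 (V < W) on D(V)={4,5,6,7,8,9} D(W)={3,5,6,7}: V {4,5,6,7,8,9}->{4,5,6}; W {3,5,6,7}->{5,6,7}
Constraint 2 (W != X) on D(W)={5,6,7} D(X)={5,7,8}: no change
So after constraint 2: D(V) = {4,5,6}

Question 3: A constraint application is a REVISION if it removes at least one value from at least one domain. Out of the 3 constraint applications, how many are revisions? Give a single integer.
Constraint 1 (V < W) on D(V)={4,5,6,7,8,9} D(W)={3,5,6,7}: V {4,5,6,7,8,9}->{4,5,6}; W {3,5,6,7}->{5,6,7} => REVISION
Constraint 2 (W != X) on D(W)={5,6,7} D(X)={5,7,8}: no change => not a revision
Constraint 3 (V + W = X) on D(V)={4,5,6} D(W)={5,6,7} D(X)={5,7,8}: V {4,5,6}->{}; W {5,6,7}->{}; X {5,7,8}->{} => REVISION
Total revisions = 2

Answer: 2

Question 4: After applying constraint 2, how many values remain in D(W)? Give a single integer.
Constraint 1 (V < W) on D(V)={4,5,6,7,8,9} D(W)={3,5,6,7}: V {4,5,6,7,8,9}->{4,5,6}; W {3,5,6,7}->{5,6,7}
Constraint 2 (W != X) on D(W)={5,6,7} D(X)={5,7,8}: no change
So after constraint 2: D(W)={5,6,7}, size = 3

Answer: 3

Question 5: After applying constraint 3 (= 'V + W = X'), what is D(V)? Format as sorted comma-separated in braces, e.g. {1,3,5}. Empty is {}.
Constraint 1 (V < W) on D(V)={4,5,6,7,8,9} D(W)={3,5,6,7}: V {4,5,6,7,8,9}->{4,5,6}; W {3,5,6,7}->{5,6,7}
Constraint 2 (W != X) on D(W)={5,6,7} D(X)={5,7,8}: no change
Constraint 3 (V + W = X) on D(V)={4,5,6} D(W)={5,6,7} D(X)={5,7,8}: V {4,5,6}->{}; W {5,6,7}->{}; X {5,7,8}->{}
So after constraint 3: D(V) = {}

Answer: {}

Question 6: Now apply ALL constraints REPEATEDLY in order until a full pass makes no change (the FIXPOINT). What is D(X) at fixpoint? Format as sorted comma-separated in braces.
Answer: {}

Derivation:
pass 0 (initial): D(X)={5,7,8}
pass 1: V {4,5,6,7,8,9}->{}; W {3,5,6,7}->{}; X {5,7,8}->{}
pass 2: no change
Fixpoint after 2 passes: D(X) = {}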